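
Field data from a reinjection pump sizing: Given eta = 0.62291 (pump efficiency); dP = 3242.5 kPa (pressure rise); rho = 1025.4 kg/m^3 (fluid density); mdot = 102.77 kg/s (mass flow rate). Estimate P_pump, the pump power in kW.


P_pump = mdot * dP / (rho * eta)
P_pump = 102.77 * 3242.5 / (1025.4 * 0.62291)
P_pump = 521.71 kW


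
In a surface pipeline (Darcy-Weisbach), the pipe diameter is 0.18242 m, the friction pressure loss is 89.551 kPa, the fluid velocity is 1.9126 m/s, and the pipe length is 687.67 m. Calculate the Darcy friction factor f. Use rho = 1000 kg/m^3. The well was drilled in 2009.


f = dP*1000 / ((L/D)*(rho*vel^2/2))
f = 89.551*1000 / ((687.67/0.18242)*(1000*1.9126^2/2))
f = 0.012988


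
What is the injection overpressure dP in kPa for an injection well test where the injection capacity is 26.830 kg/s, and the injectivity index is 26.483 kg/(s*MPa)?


dP = mdot * 1000 / II
dP = 26.830 * 1000 / 26.483
dP = 1013.1 kPa


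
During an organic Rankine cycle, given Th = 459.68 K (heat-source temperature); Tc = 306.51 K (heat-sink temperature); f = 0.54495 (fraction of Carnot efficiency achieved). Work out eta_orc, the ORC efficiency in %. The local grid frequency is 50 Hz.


eta_orc = (1 - Tc/Th) * f * 100
eta_orc = (1 - 306.51/459.68) * 0.54495 * 100
eta_orc = 18.158 %


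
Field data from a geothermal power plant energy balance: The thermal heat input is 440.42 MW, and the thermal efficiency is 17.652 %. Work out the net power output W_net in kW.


W_net = eta / 100 * Q_in
W_net = 17.652 / 100 * 440.42
W_net = 77.74294 MW
Convert: 77.74294 MW * 1000.0 = 77743 kW
W_net = 77743 kW


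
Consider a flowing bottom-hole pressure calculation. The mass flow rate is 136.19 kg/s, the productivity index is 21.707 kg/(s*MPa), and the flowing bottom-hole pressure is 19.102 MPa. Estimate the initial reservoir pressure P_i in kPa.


P_i = P_wf + mdot / PI
P_i = 19.102 + 136.19 / 21.707
P_i = 25.37601 MPa
Convert: 25.37601 MPa * 1000.0 = 25376 kPa
P_i = 25376 kPa


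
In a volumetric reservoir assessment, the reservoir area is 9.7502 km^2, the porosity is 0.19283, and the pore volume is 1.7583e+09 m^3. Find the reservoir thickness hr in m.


hr = Vp / (A * 1e6 * phi)
hr = 1.7583e+09 / (9.7502 * 1e6 * 0.19283)
hr = 935.20 m


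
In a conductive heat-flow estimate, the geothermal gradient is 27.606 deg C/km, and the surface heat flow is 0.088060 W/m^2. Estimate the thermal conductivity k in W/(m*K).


k = q * 1000 / grad
k = 0.088060 * 1000 / 27.606
k = 3.1899 W/(m*K)


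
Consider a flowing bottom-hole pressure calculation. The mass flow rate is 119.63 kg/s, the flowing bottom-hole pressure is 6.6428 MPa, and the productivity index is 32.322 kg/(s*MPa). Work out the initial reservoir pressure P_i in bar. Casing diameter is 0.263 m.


P_i = P_wf + mdot / PI
P_i = 6.6428 + 119.63 / 32.322
P_i = 10.34399 MPa
Convert: 10.34399 MPa * 10.0 = 103.44 bar
P_i = 103.44 bar


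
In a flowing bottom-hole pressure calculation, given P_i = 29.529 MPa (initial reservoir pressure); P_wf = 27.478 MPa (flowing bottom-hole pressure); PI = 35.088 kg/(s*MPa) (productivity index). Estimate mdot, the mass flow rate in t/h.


mdot = (P_i - P_wf) * PI
mdot = (29.529 - 27.478) * 35.088
mdot = 71.96549 kg/s
Convert: 71.96549 kg/s * 3.6 = 259.08 t/h
mdot = 259.08 t/h


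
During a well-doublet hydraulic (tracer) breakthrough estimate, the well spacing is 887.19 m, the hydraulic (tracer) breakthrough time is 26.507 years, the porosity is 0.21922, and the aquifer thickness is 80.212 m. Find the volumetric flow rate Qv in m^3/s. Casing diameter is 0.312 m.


Qv = pi*hr*phi*L^2 / (3*t_bt*365.25*86400)
Qv = pi*80.212*0.21922*887.19^2 / (3*26.507*365.25*86400)
Qv = 0.017327 m^3/s


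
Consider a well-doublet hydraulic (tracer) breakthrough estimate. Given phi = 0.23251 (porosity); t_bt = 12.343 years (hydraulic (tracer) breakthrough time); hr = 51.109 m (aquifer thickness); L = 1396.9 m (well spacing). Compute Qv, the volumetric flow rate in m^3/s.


Qv = pi*hr*phi*L^2 / (3*t_bt*365.25*86400)
Qv = pi*51.109*0.23251*1396.9^2 / (3*12.343*365.25*86400)
Qv = 0.062341 m^3/s


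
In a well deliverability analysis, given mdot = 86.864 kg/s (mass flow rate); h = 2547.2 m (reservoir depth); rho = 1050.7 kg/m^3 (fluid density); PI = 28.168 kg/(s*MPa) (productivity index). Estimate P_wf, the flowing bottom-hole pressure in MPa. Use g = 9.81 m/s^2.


Step 1: P_i = rho*g*h/1e6 = 1050.7*9.81*2547.2/1e6 = 26.25493 MPa
Step 2: P_wf = P_i - mdot/PI = 26.25493 - 86.864/28.168 = 23.171 MPa
P_wf = 23.171 MPa


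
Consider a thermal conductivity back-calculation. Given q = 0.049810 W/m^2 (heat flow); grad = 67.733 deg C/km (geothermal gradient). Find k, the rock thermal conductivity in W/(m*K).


k = q / (grad / 1000)
k = 0.049810 / (67.733 / 1000)
k = 0.73539 W/(m*K)


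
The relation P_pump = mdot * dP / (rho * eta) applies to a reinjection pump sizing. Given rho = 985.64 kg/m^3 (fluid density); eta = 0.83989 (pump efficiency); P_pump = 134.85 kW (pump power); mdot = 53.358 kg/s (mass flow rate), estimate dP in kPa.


dP = P_pump * rho * eta / mdot
dP = 134.85 * 985.64 * 0.83989 / 53.358
dP = 2092.1 kPa


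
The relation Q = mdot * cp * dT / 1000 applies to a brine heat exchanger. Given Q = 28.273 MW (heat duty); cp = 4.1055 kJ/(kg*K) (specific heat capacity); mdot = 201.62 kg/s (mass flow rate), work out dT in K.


dT = Q * 1000 / (mdot * cp)
dT = 28.273 * 1000 / (201.62 * 4.1055)
dT = 34.156 K


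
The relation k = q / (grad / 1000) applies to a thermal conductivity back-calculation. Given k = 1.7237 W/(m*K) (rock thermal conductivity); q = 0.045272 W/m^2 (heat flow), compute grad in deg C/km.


grad = q / k * 1000
grad = 0.045272 / 1.7237 * 1000
grad = 26.264 deg C/km


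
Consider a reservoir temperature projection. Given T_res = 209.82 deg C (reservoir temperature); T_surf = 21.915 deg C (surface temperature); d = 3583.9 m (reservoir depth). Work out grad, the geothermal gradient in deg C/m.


grad = (T_res - T_surf) / d * 1000
grad = (209.82 - 21.915) / 3583.9 * 1000
grad = 52.43031 deg C/km
Convert: 52.43031 deg C/km * 0.001 = 0.052430 deg C/m
grad = 0.052430 deg C/m


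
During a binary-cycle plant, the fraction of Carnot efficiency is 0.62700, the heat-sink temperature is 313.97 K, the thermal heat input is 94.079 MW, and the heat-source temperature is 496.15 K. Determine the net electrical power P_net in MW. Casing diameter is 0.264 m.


Step 1: eta = (1 - Tc/Th)*f = (1 - 313.97/496.15)*0.627 = 0.2302265
Step 2: P_net = eta * Q_in = 0.2302265 * 94.079 = 21.659 MW
P_net = 21.659 MW


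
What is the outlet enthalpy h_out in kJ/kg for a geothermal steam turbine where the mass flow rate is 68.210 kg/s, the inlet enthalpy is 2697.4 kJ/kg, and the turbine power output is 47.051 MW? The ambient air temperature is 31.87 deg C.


h_out = h_in - P * 1000 / mdot
h_out = 2697.4 - 47.051 * 1000 / 68.210
h_out = 2007.6 kJ/kg


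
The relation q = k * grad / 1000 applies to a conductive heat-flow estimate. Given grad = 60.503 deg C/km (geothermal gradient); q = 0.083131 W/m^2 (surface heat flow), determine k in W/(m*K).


k = q * 1000 / grad
k = 0.083131 * 1000 / 60.503
k = 1.3740 W/(m*K)


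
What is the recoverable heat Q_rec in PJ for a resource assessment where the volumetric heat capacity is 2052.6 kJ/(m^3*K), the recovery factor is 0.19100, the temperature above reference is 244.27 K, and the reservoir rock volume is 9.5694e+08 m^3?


Step 1: Q_s = Vr*rhoc*dT/1e12 = 9.5694e+08*2052.6*244.27/1e12 = 479.7988 PJ
Step 2: Q_rec = Q_s * RF = 479.7988 * 0.191 = 91.642 PJ
Q_rec = 91.642 PJ


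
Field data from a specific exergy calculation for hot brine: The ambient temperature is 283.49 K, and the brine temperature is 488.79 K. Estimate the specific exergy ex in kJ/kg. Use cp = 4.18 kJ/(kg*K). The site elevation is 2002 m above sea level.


ex = cp * ((T_b - T_0) - T_0 * ln(T_b/T_0))
ex = 4.18 * ((488.79 - 283.49) - 283.49 * ln(488.79/283.49))
ex = 212.62 kJ/kg


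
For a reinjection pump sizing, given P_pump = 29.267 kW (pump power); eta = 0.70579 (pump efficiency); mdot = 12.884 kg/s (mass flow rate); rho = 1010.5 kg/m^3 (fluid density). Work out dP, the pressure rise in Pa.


dP = P_pump * rho * eta / mdot
dP = 29.267 * 1010.5 * 0.70579 / 12.884
dP = 1620.091 kPa
Convert: 1620.091 kPa * 1000.0 = 1.6201e+06 Pa
dP = 1.6201e+06 Pa


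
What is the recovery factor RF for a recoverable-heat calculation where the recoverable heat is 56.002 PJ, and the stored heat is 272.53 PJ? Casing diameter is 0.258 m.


RF = Q_rec / Q_s
RF = 56.002 / 272.53
RF = 0.20549


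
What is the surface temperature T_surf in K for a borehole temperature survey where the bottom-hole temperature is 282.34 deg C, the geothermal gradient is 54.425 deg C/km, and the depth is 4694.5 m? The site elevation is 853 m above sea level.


T_surf = T_d - grad * d / 1000
T_surf = 282.34 - 54.425 * 4694.5 / 1000
T_surf = 26.84184 deg C
Convert to K: 26.84184 + 273.15 = 299.99 K
T_surf = 299.99 K


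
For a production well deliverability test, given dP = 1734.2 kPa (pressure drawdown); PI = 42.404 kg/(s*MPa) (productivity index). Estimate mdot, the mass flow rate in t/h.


mdot = PI * dP / 1000
mdot = 42.404 * 1734.2 / 1000
mdot = 73.53702 kg/s
Convert: 73.53702 kg/s * 3.6 = 264.73 t/h
mdot = 264.73 t/h


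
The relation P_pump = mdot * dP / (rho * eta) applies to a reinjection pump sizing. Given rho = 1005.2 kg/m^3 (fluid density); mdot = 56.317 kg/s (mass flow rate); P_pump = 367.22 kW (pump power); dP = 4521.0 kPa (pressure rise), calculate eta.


eta = mdot * dP / (rho * P_pump)
eta = 56.317 * 4521.0 / (1005.2 * 367.22)
eta = 0.68976


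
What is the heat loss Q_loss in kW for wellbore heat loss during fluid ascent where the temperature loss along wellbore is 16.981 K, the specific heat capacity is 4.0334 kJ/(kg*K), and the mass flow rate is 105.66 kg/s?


Q_loss = mdot * cp * dT
Q_loss = 105.66 * 4.0334 * 16.981
Q_loss = 7236.8 kW


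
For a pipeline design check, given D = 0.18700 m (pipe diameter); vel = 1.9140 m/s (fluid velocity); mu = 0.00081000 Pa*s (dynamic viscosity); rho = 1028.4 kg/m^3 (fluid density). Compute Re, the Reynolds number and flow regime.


Step 1: Re = rho*vel*D/mu = 1028.4*1.914*0.187/0.00081 = 4.5442e+05
Step 2: Re = 4.5442e+05 > 4000, so flow is turbulent.
Re = 4.5442e+05 (turbulent)


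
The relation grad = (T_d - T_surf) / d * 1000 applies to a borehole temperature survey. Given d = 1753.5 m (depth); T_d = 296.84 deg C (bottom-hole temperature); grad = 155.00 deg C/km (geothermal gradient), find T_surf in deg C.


T_surf = T_d - grad * d / 1000
T_surf = 296.84 - 155.00 * 1753.5 / 1000
T_surf = 25.047 deg C


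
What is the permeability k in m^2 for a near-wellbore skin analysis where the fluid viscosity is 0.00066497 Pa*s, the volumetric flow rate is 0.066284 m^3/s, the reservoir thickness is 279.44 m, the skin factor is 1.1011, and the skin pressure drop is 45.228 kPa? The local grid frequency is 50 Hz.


k = S*q*mu / (2*pi*dP_s*1000*hr)
k = 1.1011*0.066284*0.00066497 / (2*pi*45.228*1000*279.44)
k = 6.1117e-13 m^2


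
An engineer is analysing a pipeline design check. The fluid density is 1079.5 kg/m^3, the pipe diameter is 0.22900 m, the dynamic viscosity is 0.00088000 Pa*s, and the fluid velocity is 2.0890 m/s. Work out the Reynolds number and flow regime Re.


Step 1: Re = rho*vel*D/mu = 1079.5*2.089*0.229/0.00088 = 5.8683e+05
Step 2: Re = 5.8683e+05 > 4000, so flow is turbulent.
Re = 5.8683e+05 (turbulent)


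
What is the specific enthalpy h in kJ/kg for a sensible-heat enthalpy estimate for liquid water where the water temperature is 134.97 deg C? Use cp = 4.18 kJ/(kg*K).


h = cp * T
h = 4.18 * 134.97
h = 564.17 kJ/kg


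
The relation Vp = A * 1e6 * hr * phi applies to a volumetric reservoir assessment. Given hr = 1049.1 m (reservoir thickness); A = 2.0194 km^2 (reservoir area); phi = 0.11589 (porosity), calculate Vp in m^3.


Vp = A * 1e6 * hr * phi
Vp = 2.0194 * 1e6 * 1049.1 * 0.11589
Vp = 2.4552e+08 m^3


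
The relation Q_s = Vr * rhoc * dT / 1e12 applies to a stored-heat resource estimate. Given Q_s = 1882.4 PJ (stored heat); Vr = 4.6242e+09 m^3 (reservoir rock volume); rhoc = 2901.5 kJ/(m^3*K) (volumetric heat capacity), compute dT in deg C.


dT = Q_s * 1e12 / (Vr * rhoc)
dT = 1882.4 * 1e12 / (4.6242e+09 * 2901.5)
dT = 140.2984 K
Convert (temperature difference, 1 K = 1 deg C): 140.2984 K = 140.2984 deg C
dT = 140.30 deg C


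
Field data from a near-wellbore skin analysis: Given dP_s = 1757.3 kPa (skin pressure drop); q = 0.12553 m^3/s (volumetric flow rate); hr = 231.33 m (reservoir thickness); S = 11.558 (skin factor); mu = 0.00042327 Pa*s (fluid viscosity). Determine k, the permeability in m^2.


k = S*q*mu / (2*pi*dP_s*1000*hr)
k = 11.558*0.12553*0.00042327 / (2*pi*1757.3*1000*231.33)
k = 2.4043e-13 m^2


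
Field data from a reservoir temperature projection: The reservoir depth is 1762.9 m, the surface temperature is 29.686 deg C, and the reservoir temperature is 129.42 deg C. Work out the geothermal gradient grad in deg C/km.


grad = (T_res - T_surf) / d * 1000
grad = (129.42 - 29.686) / 1762.9 * 1000
grad = 56.574 deg C/km


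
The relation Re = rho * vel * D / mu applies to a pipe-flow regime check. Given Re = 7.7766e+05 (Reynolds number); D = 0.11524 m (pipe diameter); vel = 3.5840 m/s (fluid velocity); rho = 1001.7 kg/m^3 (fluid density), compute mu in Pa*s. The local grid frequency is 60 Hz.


mu = rho * vel * D / Re
mu = 1001.7 * 3.5840 * 0.11524 / 7.7766e+05
mu = 0.00053201 Pa*s


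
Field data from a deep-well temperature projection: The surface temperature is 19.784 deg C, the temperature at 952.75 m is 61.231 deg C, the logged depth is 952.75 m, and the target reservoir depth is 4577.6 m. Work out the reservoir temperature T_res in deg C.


Step 1: grad = (T_d1 - T_surf)/d1 * 1000 = (61.231 - 19.784)/952.75 * 1000 = 43.50249 deg C/km
Step 2: T_res = T_surf + grad*d2/1000 = 19.784 + 43.50249*4577.6/1000 = 218.92 deg C
T_res = 218.92 deg C


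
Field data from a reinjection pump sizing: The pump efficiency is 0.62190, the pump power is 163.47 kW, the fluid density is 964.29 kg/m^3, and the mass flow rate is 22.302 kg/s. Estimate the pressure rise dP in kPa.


dP = P_pump * rho * eta / mdot
dP = 163.47 * 964.29 * 0.62190 / 22.302
dP = 4395.6 kPa


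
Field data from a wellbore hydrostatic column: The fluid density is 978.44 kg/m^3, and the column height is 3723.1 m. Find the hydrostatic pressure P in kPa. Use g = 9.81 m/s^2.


P = rho * g * h / 1e6
P = 978.44 * 9.81 * 3723.1 / 1e6
P = 35.73616 MPa
Convert: 35.73616 MPa * 1000.0 = 35736 kPa
P = 35736 kPa


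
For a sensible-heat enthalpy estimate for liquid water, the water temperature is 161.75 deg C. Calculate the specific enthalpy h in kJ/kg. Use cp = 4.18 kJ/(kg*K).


h = cp * T
h = 4.18 * 161.75
h = 676.12 kJ/kg


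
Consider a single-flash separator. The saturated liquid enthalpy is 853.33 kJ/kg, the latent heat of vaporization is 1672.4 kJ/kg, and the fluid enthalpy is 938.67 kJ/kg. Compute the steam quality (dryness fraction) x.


x = (h - hf) / hfg
x = (938.67 - 853.33) / 1672.4
x = 0.051028


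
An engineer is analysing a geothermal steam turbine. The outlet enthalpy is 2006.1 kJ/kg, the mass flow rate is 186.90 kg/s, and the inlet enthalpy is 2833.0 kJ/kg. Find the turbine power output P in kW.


P = mdot * (h_in - h_out) / 1000
P = 186.90 * (2833.0 - 2006.1) / 1000
P = 154.5476 MW
Convert: 154.5476 MW * 1000.0 = 1.5455e+05 kW
P = 1.5455e+05 kW


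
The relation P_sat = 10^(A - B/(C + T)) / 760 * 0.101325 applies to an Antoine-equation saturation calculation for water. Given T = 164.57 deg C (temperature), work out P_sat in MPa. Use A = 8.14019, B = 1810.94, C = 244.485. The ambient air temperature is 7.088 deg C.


P_sat = 10^(A - B/(C + T)) / 760 * 0.101325
P_sat = 10^(8.14019 - 1810.94/(244.485 + 164.57)) / 760 * 0.101325
P_sat = 0.68859 MPa


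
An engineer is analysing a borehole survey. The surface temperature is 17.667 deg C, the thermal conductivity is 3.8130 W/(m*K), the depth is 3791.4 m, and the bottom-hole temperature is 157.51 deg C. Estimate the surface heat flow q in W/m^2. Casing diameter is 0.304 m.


Step 1: grad = (T_d - T_surf)/d * 1000 = (157.51 - 17.667)/3791.4 * 1000 = 36.88426 deg C/km
Step 2: q = k * grad / 1000 = 3.813 * 36.88426 / 1000 = 0.14064 W/m^2
q = 0.14064 W/m^2


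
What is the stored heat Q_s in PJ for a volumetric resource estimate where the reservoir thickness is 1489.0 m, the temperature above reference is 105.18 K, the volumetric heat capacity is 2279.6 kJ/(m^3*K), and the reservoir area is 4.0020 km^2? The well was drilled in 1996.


Step 1: Vr = A*1e6*hr = 4.002*1e6*1489.0 = 5.958978e+09 m^3
Step 2: Q_s = Vr*rhoc*dT/1e12 = 5.958978e+09*2279.6*105.18/1e12 = 1428.8 PJ
Q_s = 1428.8 PJ


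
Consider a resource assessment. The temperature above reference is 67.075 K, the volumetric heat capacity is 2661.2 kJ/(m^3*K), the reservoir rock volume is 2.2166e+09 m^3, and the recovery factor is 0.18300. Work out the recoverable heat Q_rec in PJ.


Step 1: Q_s = Vr*rhoc*dT/1e12 = 2.2166e+09*2661.2*67.075/1e12 = 395.6631 PJ
Step 2: Q_rec = Q_s * RF = 395.6631 * 0.183 = 72.406 PJ
Q_rec = 72.406 PJ


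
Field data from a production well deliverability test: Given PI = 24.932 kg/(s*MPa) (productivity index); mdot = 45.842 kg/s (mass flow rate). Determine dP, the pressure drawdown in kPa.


dP = mdot * 1000 / PI
dP = 45.842 * 1000 / 24.932
dP = 1838.7 kPa


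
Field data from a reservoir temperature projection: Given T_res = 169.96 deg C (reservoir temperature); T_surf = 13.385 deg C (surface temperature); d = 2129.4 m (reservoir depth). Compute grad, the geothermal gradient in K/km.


grad = (T_res - T_surf) / d * 1000
grad = (169.96 - 13.385) / 2129.4 * 1000
grad = 73.53010 deg C/km
Convert: 73.53010 deg C/km * 1.0 = 73.530 K/km
grad = 73.530 K/km


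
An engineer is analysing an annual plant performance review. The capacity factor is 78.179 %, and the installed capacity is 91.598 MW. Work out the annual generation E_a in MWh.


E_a = CF / 100 * cap * 8760
E_a = 78.179 / 100 * 91.598 * 8760
E_a = 6.2731e+05 MWh


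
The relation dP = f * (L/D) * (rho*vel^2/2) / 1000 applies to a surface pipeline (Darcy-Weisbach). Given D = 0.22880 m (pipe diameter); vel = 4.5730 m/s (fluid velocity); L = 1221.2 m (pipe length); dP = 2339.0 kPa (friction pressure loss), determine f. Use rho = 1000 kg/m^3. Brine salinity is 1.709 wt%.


f = dP*1000 / ((L/D)*(rho*vel^2/2))
f = 2339.0*1000 / ((1221.2/0.22880)*(1000*4.5730^2/2))
f = 0.041911


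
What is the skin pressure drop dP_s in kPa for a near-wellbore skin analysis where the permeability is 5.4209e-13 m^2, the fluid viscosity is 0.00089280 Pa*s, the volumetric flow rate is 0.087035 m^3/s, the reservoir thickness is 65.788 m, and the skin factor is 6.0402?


dP_s = S * q * mu / (2*pi*k*hr) / 1000
dP_s = 6.0402 * 0.087035 * 0.00089280 / (2*pi*5.4209e-13*65.788) / 1000
dP_s = 2094.6 kPa


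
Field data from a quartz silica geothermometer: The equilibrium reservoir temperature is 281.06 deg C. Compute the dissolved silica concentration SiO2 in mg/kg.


SiO2 = 10^(5.19 - 1309/(T_eq + 273.15))
SiO2 = 10^(5.19 - 1309/(281.06 + 273.15))
SiO2 = 673.10 mg/kg


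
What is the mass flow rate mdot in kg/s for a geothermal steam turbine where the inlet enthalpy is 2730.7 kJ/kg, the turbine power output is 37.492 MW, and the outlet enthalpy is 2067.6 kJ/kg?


mdot = P * 1000 / (h_in - h_out)
mdot = 37.492 * 1000 / (2730.7 - 2067.6)
mdot = 56.540 kg/s


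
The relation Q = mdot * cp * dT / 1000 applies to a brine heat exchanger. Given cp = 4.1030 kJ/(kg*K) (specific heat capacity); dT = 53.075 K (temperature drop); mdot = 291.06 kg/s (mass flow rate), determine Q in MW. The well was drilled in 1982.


Q = mdot * cp * dT / 1000
Q = 291.06 * 4.1030 * 53.075 / 1000
Q = 63.383 MW


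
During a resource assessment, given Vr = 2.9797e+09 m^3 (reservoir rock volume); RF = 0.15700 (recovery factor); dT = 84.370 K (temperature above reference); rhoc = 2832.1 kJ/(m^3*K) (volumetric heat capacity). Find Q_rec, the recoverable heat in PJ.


Step 1: Q_s = Vr*rhoc*dT/1e12 = 2.9797e+09*2832.1*84.37/1e12 = 711.9823 PJ
Step 2: Q_rec = Q_s * RF = 711.9823 * 0.157 = 111.78 PJ
Q_rec = 111.78 PJ


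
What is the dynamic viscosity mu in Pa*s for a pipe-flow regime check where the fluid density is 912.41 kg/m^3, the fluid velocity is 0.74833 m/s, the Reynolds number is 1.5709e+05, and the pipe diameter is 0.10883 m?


mu = rho * vel * D / Re
mu = 912.41 * 0.74833 * 0.10883 / 1.5709e+05
mu = 0.00047302 Pa*s


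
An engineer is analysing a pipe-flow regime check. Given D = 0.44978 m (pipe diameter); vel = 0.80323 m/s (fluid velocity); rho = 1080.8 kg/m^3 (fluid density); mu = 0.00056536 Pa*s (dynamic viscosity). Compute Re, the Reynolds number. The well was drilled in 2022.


Re = rho * vel * D / mu
Re = 1080.8 * 0.80323 * 0.44978 / 0.00056536
Re = 6.9065e+05


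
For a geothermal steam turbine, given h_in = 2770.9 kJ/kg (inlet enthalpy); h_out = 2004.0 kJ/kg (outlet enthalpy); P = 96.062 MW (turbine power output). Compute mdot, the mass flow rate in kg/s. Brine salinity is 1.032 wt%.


mdot = P * 1000 / (h_in - h_out)
mdot = 96.062 * 1000 / (2770.9 - 2004.0)
mdot = 125.26 kg/s


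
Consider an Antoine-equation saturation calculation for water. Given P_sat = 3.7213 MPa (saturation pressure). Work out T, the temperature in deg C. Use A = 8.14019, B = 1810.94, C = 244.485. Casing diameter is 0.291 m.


T = B / (A - log10(P_sat * 760 / 0.101325)) - C
T = 1810.94 / (8.14019 - log10(3.7213 * 760 / 0.101325)) - 244.485
T = 245.70 deg C


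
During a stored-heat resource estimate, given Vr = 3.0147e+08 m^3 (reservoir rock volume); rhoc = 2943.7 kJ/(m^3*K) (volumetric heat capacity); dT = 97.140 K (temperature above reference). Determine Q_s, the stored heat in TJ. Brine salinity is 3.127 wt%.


Q_s = Vr * rhoc * dT / 1e12
Q_s = 3.0147e+08 * 2943.7 * 97.140 / 1e12
Q_s = 86.20565 PJ
Convert: 86.20565 PJ * 1000.0 = 86206 TJ
Q_s = 86206 TJ


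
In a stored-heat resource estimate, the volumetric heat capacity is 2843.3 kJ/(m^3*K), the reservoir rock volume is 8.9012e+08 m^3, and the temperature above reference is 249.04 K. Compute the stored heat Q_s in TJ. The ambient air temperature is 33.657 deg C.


Q_s = Vr * rhoc * dT / 1e12
Q_s = 8.9012e+08 * 2843.3 * 249.04 / 1e12
Q_s = 630.2899 PJ
Convert: 630.2899 PJ * 1000.0 = 6.3029e+05 TJ
Q_s = 6.3029e+05 TJ


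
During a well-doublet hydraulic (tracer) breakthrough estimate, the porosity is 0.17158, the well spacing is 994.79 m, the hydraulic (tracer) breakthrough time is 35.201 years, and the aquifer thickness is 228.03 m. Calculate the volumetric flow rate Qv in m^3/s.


Qv = pi*hr*phi*L^2 / (3*t_bt*365.25*86400)
Qv = pi*228.03*0.17158*994.79^2 / (3*35.201*365.25*86400)
Qv = 0.036500 m^3/s


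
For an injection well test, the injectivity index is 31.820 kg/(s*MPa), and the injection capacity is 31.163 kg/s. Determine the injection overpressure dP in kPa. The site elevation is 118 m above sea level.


dP = mdot * 1000 / II
dP = 31.163 * 1000 / 31.820
dP = 979.35 kPa


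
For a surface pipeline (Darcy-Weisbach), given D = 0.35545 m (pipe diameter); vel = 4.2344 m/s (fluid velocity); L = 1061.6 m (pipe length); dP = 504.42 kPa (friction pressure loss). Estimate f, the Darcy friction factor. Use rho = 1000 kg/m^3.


f = dP*1000 / ((L/D)*(rho*vel^2/2))
f = 504.42*1000 / ((1061.6/0.35545)*(1000*4.2344^2/2))
f = 0.018839


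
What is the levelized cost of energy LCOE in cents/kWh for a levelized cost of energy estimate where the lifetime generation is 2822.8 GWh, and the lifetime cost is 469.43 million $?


LCOE = C_tot / E_tot * 100
LCOE = 469.43 / 2822.8 * 100
LCOE = 16.630 cents/kWh


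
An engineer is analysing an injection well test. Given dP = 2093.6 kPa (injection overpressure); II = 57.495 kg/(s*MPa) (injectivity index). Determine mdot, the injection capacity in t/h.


mdot = II * dP / 1000
mdot = 57.495 * 2093.6 / 1000
mdot = 120.3715 kg/s
Convert: 120.3715 kg/s * 3.6 = 433.34 t/h
mdot = 433.34 t/h


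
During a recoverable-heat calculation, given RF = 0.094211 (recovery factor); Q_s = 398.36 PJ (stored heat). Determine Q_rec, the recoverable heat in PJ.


Q_rec = Q_s * RF
Q_rec = 398.36 * 0.094211
Q_rec = 37.530 PJ


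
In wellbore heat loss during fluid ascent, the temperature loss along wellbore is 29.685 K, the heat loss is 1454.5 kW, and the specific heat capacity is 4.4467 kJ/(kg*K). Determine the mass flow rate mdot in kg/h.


mdot = Q_loss / (cp * dT)
mdot = 1454.5 / (4.4467 * 29.685)
mdot = 11.01892 kg/s
Convert: 11.01892 kg/s * 3600.0 = 39668 kg/h
mdot = 39668 kg/h


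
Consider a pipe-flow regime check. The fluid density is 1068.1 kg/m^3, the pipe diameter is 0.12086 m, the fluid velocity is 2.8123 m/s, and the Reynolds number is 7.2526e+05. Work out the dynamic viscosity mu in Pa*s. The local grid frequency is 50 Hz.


mu = rho * vel * D / Re
mu = 1068.1 * 2.8123 * 0.12086 / 7.2526e+05
mu = 0.00050057 Pa*s


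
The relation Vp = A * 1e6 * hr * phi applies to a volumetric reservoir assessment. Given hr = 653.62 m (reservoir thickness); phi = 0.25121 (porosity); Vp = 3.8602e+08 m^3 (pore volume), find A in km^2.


A = Vp / (1e6 * hr * phi)
A = 3.8602e+08 / (1e6 * 653.62 * 0.25121)
A = 2.3510 km^2


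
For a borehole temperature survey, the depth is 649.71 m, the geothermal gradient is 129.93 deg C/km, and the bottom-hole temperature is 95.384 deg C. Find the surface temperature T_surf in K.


T_surf = T_d - grad * d / 1000
T_surf = 95.384 - 129.93 * 649.71 / 1000
T_surf = 10.96718 deg C
Convert to K: 10.96718 + 273.15 = 284.12 K
T_surf = 284.12 K


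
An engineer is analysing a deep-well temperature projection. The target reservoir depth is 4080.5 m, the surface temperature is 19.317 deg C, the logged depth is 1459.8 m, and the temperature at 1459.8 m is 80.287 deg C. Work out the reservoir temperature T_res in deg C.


Step 1: grad = (T_d1 - T_surf)/d1 * 1000 = (80.287 - 19.317)/1459.8 * 1000 = 41.76600 deg C/km
Step 2: T_res = T_surf + grad*d2/1000 = 19.317 + 41.76600*4080.5/1000 = 189.74 deg C
T_res = 189.74 deg C


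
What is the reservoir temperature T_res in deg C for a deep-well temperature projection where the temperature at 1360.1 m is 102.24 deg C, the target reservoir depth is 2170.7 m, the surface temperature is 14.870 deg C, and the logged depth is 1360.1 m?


Step 1: grad = (T_d1 - T_surf)/d1 * 1000 = (102.24 - 14.87)/1360.1 * 1000 = 64.23792 deg C/km
Step 2: T_res = T_surf + grad*d2/1000 = 14.87 + 64.23792*2170.7/1000 = 154.31 deg C
T_res = 154.31 deg C


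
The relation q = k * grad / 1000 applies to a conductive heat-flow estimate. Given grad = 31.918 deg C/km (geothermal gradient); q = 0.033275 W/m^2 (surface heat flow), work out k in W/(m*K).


k = q * 1000 / grad
k = 0.033275 * 1000 / 31.918
k = 1.0425 W/(m*K)


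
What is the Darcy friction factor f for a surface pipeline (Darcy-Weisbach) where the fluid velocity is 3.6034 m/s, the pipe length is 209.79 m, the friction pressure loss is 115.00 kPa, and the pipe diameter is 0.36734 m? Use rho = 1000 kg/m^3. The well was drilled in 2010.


f = dP*1000 / ((L/D)*(rho*vel^2/2))
f = 115.00*1000 / ((209.79/0.36734)*(1000*3.6034^2/2))
f = 0.031016


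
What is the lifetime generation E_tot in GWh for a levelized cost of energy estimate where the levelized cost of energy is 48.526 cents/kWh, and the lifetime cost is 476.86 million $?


E_tot = C_tot / LCOE * 100
E_tot = 476.86 / 48.526 * 100
E_tot = 982.69 GWh


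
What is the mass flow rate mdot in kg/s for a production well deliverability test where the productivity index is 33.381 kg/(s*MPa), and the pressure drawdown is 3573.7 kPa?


mdot = PI * dP / 1000
mdot = 33.381 * 3573.7 / 1000
mdot = 119.29 kg/s


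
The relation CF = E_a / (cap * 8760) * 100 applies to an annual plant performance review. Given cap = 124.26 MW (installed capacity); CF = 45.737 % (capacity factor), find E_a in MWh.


E_a = CF / 100 * cap * 8760
E_a = 45.737 / 100 * 124.26 * 8760
E_a = 4.9786e+05 MWh


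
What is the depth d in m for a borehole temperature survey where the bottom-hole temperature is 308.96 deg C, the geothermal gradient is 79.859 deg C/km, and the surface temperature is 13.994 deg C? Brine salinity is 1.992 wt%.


d = (T_d - T_surf) / grad * 1000
d = (308.96 - 13.994) / 79.859 * 1000
d = 3693.6 m


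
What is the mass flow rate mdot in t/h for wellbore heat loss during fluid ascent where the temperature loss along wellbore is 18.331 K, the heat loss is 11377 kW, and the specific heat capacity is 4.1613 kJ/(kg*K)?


mdot = Q_loss / (cp * dT)
mdot = 11377 / (4.1613 * 18.331)
mdot = 149.1463 kg/s
Convert: 149.1463 kg/s * 3.6 = 536.93 t/h
mdot = 536.93 t/h


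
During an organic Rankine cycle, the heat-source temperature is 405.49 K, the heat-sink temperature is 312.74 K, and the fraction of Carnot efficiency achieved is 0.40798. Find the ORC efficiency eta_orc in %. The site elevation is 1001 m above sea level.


eta_orc = (1 - Tc/Th) * f * 100
eta_orc = (1 - 312.74/405.49) * 0.40798 * 100
eta_orc = 9.3320 %


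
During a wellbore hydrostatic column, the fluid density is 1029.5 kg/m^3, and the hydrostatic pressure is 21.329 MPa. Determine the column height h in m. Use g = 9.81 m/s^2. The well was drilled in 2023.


h = P * 1e6 / (g * rho)
h = 21.329 * 1e6 / (9.81 * 1029.5)
h = 2111.9 m


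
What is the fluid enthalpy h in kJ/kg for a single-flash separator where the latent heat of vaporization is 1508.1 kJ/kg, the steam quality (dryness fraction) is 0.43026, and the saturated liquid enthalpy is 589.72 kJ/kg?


h = hf + x * hfg
h = 589.72 + 0.43026 * 1508.1
h = 1238.6 kJ/kg


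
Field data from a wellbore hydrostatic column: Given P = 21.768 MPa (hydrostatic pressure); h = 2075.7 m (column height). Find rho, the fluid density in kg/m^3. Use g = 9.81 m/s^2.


rho = P * 1e6 / (g * h)
rho = 21.768 * 1e6 / (9.81 * 2075.7)
rho = 1069.0 kg/m^3


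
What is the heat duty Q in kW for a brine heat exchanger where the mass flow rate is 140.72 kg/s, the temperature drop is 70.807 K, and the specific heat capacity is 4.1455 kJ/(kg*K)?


Q = mdot * cp * dT / 1000
Q = 140.72 * 4.1455 * 70.807 / 1000
Q = 41.30560 MW
Convert: 41.30560 MW * 1000.0 = 41306 kW
Q = 41306 kW


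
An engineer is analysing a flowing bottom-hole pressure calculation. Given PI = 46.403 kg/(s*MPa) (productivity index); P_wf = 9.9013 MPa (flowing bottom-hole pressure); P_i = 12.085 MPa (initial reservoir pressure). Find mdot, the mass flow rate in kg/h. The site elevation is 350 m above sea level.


mdot = (P_i - P_wf) * PI
mdot = (12.085 - 9.9013) * 46.403
mdot = 101.3302 kg/s
Convert: 101.3302 kg/s * 3600.0 = 3.6479e+05 kg/h
mdot = 3.6479e+05 kg/h


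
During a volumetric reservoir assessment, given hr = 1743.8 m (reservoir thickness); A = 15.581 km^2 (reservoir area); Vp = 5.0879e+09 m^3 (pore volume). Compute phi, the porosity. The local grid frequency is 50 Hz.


phi = Vp / (A * 1e6 * hr)
phi = 5.0879e+09 / (15.581 * 1e6 * 1743.8)
phi = 0.18726


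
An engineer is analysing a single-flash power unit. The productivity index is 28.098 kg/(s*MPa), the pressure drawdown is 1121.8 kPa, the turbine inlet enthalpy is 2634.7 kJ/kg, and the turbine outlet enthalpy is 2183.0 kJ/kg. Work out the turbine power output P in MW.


Step 1: mdot = PI * dP / 1000 = 28.098 * 1121.8 / 1000 = 31.52034 kg/s
Step 2: P = mdot*(h_in - h_out)/1000 = 31.52034*(2634.7 - 2183.0)/1000 = 14.238 MW
P = 14.238 MW


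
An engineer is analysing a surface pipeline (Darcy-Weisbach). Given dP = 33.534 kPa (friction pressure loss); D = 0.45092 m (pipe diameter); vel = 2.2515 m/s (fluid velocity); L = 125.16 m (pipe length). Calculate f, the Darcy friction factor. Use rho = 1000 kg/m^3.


f = dP*1000 / ((L/D)*(rho*vel^2/2))
f = 33.534*1000 / ((125.16/0.45092)*(1000*2.2515^2/2))
f = 0.047666


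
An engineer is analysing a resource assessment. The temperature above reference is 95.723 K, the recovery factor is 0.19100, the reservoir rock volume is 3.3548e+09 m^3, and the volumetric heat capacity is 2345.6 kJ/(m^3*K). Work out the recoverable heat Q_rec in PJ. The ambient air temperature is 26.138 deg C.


Step 1: Q_s = Vr*rhoc*dT/1e12 = 3.3548e+09*2345.6*95.723/1e12 = 753.2461 PJ
Step 2: Q_rec = Q_s * RF = 753.2461 * 0.191 = 143.87 PJ
Q_rec = 143.87 PJ


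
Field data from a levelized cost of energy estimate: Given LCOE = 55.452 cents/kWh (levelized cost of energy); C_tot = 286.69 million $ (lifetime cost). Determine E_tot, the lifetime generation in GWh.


E_tot = C_tot / LCOE * 100
E_tot = 286.69 / 55.452 * 100
E_tot = 517.01 GWh


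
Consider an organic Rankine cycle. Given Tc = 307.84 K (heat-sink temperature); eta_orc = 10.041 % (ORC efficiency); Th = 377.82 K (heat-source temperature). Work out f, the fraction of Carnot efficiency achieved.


f = (eta_orc/100) / (1 - Tc/Th)
f = (10.041/100) / (1 - 307.84/377.82)
f = 0.54211


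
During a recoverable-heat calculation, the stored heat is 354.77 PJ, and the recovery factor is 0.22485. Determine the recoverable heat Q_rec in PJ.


Q_rec = Q_s * RF
Q_rec = 354.77 * 0.22485
Q_rec = 79.770 PJ


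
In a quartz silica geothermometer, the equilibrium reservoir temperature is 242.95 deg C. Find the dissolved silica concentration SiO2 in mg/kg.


SiO2 = 10^(5.19 - 1309/(T_eq + 273.15))
SiO2 = 10^(5.19 - 1309/(242.95 + 273.15))
SiO2 = 450.47 mg/kg


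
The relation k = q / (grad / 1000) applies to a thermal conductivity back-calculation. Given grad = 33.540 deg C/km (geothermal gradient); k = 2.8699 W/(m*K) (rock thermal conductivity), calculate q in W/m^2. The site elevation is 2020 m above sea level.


q = k * grad / 1000
q = 2.8699 * 33.540 / 1000
q = 0.096256 W/m^2


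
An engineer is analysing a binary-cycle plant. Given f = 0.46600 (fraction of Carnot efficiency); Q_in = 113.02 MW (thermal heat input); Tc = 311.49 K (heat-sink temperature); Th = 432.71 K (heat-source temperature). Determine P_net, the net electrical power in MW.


Step 1: eta = (1 - Tc/Th)*f = (1 - 311.49/432.71)*0.466 = 0.1305459
Step 2: P_net = eta * Q_in = 0.1305459 * 113.02 = 14.754 MW
P_net = 14.754 MW


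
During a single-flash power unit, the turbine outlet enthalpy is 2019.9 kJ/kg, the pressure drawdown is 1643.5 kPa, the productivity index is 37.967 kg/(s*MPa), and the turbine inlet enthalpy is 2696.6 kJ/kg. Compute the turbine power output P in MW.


Step 1: mdot = PI * dP / 1000 = 37.967 * 1643.5 / 1000 = 62.39876 kg/s
Step 2: P = mdot*(h_in - h_out)/1000 = 62.39876*(2696.6 - 2019.9)/1000 = 42.225 MW
P = 42.225 MW


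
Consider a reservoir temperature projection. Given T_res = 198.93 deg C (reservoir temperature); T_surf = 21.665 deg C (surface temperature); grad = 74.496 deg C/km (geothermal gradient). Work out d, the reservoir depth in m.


d = (T_res - T_surf) / grad * 1000
d = (198.93 - 21.665) / 74.496 * 1000
d = 2379.5 m


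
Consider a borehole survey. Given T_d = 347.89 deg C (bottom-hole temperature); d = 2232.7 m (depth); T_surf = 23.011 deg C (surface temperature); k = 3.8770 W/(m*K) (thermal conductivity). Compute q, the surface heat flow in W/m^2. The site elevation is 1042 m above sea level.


Step 1: grad = (T_d - T_surf)/d * 1000 = (347.89 - 23.011)/2232.7 * 1000 = 145.5095 deg C/km
Step 2: q = k * grad / 1000 = 3.877 * 145.5095 / 1000 = 0.56414 W/m^2
q = 0.56414 W/m^2


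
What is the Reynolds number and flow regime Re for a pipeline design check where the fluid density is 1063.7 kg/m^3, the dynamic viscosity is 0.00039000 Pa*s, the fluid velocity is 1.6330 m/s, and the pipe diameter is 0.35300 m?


Step 1: Re = rho*vel*D/mu = 1063.7*1.633*0.353/0.00039 = 1.5722e+06
Step 2: Re = 1.5722e+06 > 4000, so flow is turbulent.
Re = 1.5722e+06 (turbulent)


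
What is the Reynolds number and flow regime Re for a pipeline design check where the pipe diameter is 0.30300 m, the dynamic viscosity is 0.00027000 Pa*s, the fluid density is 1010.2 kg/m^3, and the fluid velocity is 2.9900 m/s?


Step 1: Re = rho*vel*D/mu = 1010.2*2.99*0.303/0.00027 = 3.3897e+06
Step 2: Re = 3.3897e+06 > 4000, so flow is turbulent.
Re = 3.3897e+06 (turbulent)


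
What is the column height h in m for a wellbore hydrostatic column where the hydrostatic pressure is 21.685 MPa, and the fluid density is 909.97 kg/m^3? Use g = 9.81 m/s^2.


h = P * 1e6 / (g * rho)
h = 21.685 * 1e6 / (9.81 * 909.97)
h = 2429.2 m


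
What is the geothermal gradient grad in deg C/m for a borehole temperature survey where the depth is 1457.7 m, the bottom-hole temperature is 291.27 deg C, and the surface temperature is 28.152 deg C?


grad = (T_d - T_surf) / d * 1000
grad = (291.27 - 28.152) / 1457.7 * 1000
grad = 180.5022 deg C/km
Convert: 180.5022 deg C/km * 0.001 = 0.18050 deg C/m
grad = 0.18050 deg C/m


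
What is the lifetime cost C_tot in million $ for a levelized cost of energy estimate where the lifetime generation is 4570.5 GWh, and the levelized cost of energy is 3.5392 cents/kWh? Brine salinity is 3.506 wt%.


C_tot = LCOE / 100 * E_tot
C_tot = 3.5392 / 100 * 4570.5
C_tot = 161.76 million $


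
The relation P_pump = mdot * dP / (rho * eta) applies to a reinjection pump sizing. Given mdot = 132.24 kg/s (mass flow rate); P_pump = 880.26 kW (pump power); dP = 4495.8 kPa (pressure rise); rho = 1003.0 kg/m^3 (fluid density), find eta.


eta = mdot * dP / (rho * P_pump)
eta = 132.24 * 4495.8 / (1003.0 * 880.26)
eta = 0.67338


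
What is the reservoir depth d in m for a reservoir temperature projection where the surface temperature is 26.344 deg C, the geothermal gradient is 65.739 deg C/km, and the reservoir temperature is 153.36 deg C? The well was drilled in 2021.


d = (T_res - T_surf) / grad * 1000
d = (153.36 - 26.344) / 65.739 * 1000
d = 1932.1 m


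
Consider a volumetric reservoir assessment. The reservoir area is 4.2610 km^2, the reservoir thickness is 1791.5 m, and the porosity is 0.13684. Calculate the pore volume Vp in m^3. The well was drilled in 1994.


Vp = A * 1e6 * hr * phi
Vp = 4.2610 * 1e6 * 1791.5 * 0.13684
Vp = 1.0446e+09 m^3


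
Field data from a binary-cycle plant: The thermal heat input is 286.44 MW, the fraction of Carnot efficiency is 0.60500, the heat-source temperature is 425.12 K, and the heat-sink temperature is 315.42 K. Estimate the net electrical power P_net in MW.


Step 1: eta = (1 - Tc/Th)*f = (1 - 315.42/425.12)*0.605 = 0.1561171
Step 2: P_net = eta * Q_in = 0.1561171 * 286.44 = 44.718 MW
P_net = 44.718 MW


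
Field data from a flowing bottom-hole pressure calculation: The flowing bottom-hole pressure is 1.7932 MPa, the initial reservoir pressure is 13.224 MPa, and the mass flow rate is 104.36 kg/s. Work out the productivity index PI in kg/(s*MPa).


PI = mdot / (P_i - P_wf)
PI = 104.36 / (13.224 - 1.7932)
PI = 9.1297 kg/(s*MPa)


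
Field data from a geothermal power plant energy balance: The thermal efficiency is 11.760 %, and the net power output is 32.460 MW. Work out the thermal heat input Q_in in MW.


Q_in = W_net / (eta / 100)
Q_in = 32.460 / (11.760 / 100)
Q_in = 276.02 MW


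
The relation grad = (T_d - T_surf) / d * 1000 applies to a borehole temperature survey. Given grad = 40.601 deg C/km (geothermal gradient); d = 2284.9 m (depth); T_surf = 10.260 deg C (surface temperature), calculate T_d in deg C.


T_d = T_surf + grad * d / 1000
T_d = 10.260 + 40.601 * 2284.9 / 1000
T_d = 103.03 deg C


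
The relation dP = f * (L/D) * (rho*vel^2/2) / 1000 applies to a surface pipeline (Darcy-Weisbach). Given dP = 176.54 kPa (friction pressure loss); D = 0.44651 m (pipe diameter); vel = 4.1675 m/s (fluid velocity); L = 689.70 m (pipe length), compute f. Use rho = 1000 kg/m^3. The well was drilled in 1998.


f = dP*1000 / ((L/D)*(rho*vel^2/2))
f = 176.54*1000 / ((689.70/0.44651)*(1000*4.1675^2/2))
f = 0.013161
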